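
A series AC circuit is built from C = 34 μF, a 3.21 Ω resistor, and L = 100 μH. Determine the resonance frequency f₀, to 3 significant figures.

2.73 kHz

ω₀ = 1/√(LC) = 1/√(0.0001 × 3.4e-05) = 17150 rad/s
f₀ = ω₀/(2π) = 2.73 kHz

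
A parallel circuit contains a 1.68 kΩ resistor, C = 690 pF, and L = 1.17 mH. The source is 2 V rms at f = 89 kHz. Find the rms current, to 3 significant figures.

ω = 2πf = 559200 rad/s
X_L = ωL = 654 Ω
X_C = 1/(ωC) = 2590 Ω
Parallel: admittances add. Y = 1/R + 1/(jωL) + jωC
Y = (0.000595 − j0.00114) S
|Y| = 0.00129 S → |Z| = 1/|Y| = 776 Ω, ∠Z = −∠Y = 62.5°
I = V/|Z| = 2/776 = 2.58 mA

2.58 mA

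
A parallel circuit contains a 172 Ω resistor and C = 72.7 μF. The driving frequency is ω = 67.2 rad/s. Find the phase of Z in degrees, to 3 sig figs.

-40.0°

X_C = 1/(ωC) = 205 Ω
Parallel: admittances add. Y = 1/R + jωC
Y = (0.00581 + j0.00489) S
|Y| = 0.00759 S → |Z| = 1/|Y| = 132 Ω, ∠Z = −∠Y = -40.0°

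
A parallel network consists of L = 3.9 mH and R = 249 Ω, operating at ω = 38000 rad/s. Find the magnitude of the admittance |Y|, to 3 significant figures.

X_L = ωL = 148 Ω
Parallel: admittances add. Y = 1/R + 1/(jωL)
Y = (0.00402 − j0.00675) S
|Y| = 0.00785 S → |Z| = 1/|Y| = 127 Ω, ∠Z = −∠Y = 59.2°

7.85 mS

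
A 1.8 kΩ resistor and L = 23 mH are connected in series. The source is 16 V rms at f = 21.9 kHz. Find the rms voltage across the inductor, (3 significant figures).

ω = 2πf = 137600 rad/s
X_L = ωL = 3160 Ω
Z = 1800 + j3160 Ω
|Z| = √(1800² + 3160²) = 3640 Ω
I = V/|Z| = 4.39 mA
V_L = I·|Z_L| = 0.00439 × 3160 = 13.9 V

13.9 V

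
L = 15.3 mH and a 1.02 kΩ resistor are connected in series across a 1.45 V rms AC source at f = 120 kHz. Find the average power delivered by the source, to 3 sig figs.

16.0 μW

ω = 2πf = 754000 rad/s
X_L = ωL = 11500 Ω
Z = 1020 + j11500 Ω
|Z| = √(1020² + 11500²) = 11600 Ω
∠Z = arctan(11500/1020) = 84.9°
I = V/|Z| = 125 μA
P = VI cos φ = 1.45 × 0.000125 × cos(84.9°) = 16.0 μW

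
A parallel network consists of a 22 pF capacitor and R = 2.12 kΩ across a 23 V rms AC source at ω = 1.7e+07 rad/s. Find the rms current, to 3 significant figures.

X_C = 1/(ωC) = 2670 Ω
Parallel: admittances add. Y = 1/R + jωC
Y = (0.000472 + j0.000374) S
|Y| = 0.000602 S → |Z| = 1/|Y| = 1660 Ω, ∠Z = −∠Y = -38.4°
I = V/|Z| = 23/1660 = 13.8 mA

13.8 mA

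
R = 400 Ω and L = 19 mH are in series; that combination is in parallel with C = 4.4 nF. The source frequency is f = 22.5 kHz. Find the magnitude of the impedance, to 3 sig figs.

ω = 2πf = 141400 rad/s
X_L = ωL = 2690 Ω
X_C = 1/(ωC) = 1610 Ω
Branch 1 (R+jX_L): Z₁ = 400 + j2690 Ω, |Z₁| = 2720 Ω
Branch 2 (−jX_C): Z₂ = −j1610 Ω
Parallel: Z = Z₁Z₂/(Z₁+Z₂), |Z| = 3800 Ω, ∠Z = -78.1°

3800 Ω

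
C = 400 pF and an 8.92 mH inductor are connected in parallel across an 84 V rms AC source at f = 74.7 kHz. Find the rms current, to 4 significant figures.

ω = 2πf = 469400 rad/s
X_L = ωL = 4187 Ω
X_C = 1/(ωC) = 5326 Ω
Parallel: admittances add. Y = 1/(jωL) + jωC
Y = (0 − j5.111e-05) S
|Y| = 5.111e-05 S → |Z| = 1/|Y| = 19560 Ω, ∠Z = −∠Y = 90.00°
I = V/|Z| = 84/19560 = 4.294 mA

4.294 mA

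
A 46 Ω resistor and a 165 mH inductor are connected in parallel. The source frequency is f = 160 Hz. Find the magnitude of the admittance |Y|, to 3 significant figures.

22.6 mS

ω = 2πf = 1005 rad/s
X_L = ωL = 166 Ω
Parallel: admittances add. Y = 1/R + 1/(jωL)
Y = (0.0217 − j0.00603) S
|Y| = 0.0226 S → |Z| = 1/|Y| = 44.3 Ω, ∠Z = −∠Y = 15.5°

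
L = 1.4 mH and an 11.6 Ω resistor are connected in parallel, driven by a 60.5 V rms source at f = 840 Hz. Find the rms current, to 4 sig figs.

ω = 2πf = 5278 rad/s
X_L = ωL = 7.389 Ω
Parallel: admittances add. Y = 1/R + 1/(jωL)
Y = (0.08621 − j0.1353) S
|Y| = 0.1605 S → |Z| = 1/|Y| = 6.232 Ω, ∠Z = −∠Y = 57.50°
I = V/|Z| = 60.5/6.232 = 9.708 A

9.708 A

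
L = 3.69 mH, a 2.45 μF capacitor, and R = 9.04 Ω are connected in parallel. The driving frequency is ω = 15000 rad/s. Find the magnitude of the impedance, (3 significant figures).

8.91 Ω

X_L = ωL = 55.4 Ω
X_C = 1/(ωC) = 27.2 Ω
Parallel: admittances add. Y = 1/R + 1/(jωL) + jωC
Y = (0.111 + j0.0187) S
|Y| = 0.112 S → |Z| = 1/|Y| = 8.91 Ω, ∠Z = −∠Y = -9.59°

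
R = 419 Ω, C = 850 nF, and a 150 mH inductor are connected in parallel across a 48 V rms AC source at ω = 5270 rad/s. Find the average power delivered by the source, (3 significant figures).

X_L = ωL = 790 Ω
X_C = 1/(ωC) = 223 Ω
Parallel: admittances add. Y = 1/R + 1/(jωL) + jωC
Y = (0.00239 + j0.00321) S
|Y| = 0.00400 S → |Z| = 1/|Y| = 250 Ω, ∠Z = −∠Y = -53.4°
I = V/|Z| = 192 mA
P = VI cos φ = 48 × 0.192 × cos(-53.4°) = 5.50 W

5.50 W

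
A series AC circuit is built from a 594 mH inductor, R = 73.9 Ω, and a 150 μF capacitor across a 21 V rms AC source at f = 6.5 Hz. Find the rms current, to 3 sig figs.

133 mA

ω = 2πf = 40.84 rad/s
X_L = ωL = 24.3 Ω
X_C = 1/(ωC) = 163 Ω
Net reactance X = X_L − X_C = -139 Ω
Z = 73.9 − j139 Ω
|Z| = √(73.9² + 139²) = 157 Ω
I = V/|Z| = 21/157 = 133 mA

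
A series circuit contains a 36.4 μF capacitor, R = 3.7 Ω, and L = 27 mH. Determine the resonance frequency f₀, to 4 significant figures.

160.5 Hz

ω₀ = 1/√(LC) = 1/√(0.027 × 3.64e-05) = 1009 rad/s
f₀ = ω₀/(2π) = 160.5 Hz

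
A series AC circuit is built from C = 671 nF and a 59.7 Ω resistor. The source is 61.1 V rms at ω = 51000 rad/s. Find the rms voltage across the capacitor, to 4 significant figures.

X_C = 1/(ωC) = 29.22 Ω
Z = 59.70 − j29.22 Ω
|Z| = √(59.70² + 29.22²) = 66.47 Ω
I = V/|Z| = 919.2 mA
V_C = I·|Z_C| = 0.9192 × 29.22 = 26.86 V

26.86 V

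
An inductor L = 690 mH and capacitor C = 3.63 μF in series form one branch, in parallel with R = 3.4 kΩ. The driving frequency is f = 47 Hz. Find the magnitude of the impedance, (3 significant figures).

ω = 2πf = 295.3 rad/s
X_L = ωL = 204 Ω
X_C = 1/(ωC) = 933 Ω
Branch 1: Z₁ = R = 3400 Ω
Branch 2 (series LC): Z₂ = j(X_L − X_C) = −j729 Ω
Parallel: Z = Z₁Z₂/(Z₁+Z₂), |Z| = 713 Ω, ∠Z = -77.9°

713 Ω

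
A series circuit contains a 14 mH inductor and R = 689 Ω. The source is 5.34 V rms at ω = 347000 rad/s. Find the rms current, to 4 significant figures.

1.088 mA

X_L = ωL = 4858 Ω
Z = 689.0 + j4858 Ω
|Z| = √(689.0² + 4858²) = 4907 Ω
I = V/|Z| = 5.34/4907 = 1.088 mA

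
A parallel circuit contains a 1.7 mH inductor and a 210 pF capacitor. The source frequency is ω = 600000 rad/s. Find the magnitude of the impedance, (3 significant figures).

X_L = ωL = 1020 Ω
X_C = 1/(ωC) = 7940 Ω
Parallel: admittances add. Y = 1/(jωL) + jωC
Y = (0 − j0.000854) S
|Y| = 0.000854 S → |Z| = 1/|Y| = 1170 Ω, ∠Z = −∠Y = 90.0°

1170 Ω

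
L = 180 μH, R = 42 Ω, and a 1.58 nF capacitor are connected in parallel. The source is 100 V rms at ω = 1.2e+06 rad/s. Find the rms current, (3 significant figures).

X_L = ωL = 216 Ω
X_C = 1/(ωC) = 527 Ω
Parallel: admittances add. Y = 1/R + 1/(jωL) + jωC
Y = (0.0238 − j0.00273) S
|Y| = 0.0240 S → |Z| = 1/|Y| = 41.7 Ω, ∠Z = −∠Y = 6.55°
I = V/|Z| = 100/41.7 = 2.40 A

2.40 A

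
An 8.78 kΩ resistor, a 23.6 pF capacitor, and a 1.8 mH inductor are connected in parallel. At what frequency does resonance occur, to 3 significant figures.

ω₀ = 1/√(LC) = 1/√(0.0018 × 2.36e-11) = 4.852e+06 rad/s
f₀ = ω₀/(2π) = 772 kHz

772 kHz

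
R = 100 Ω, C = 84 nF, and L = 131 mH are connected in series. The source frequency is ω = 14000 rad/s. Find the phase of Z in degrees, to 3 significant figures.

84.2°

X_L = ωL = 1830 Ω
X_C = 1/(ωC) = 850 Ω
Net reactance X = X_L − X_C = 984 Ω
Z = 100 + j984 Ω
|Z| = √(100² + 984²) = 989 Ω
∠Z = arctan(984/100) = 84.2°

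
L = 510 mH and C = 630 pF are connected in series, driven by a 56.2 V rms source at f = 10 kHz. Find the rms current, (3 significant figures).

8.29 mA

ω = 2πf = 62830 rad/s
X_L = ωL = 32000 Ω
X_C = 1/(ωC) = 25300 Ω
Net reactance X = X_L − X_C = 6780 Ω
Z = j6780 Ω
|Z| = √(0² + 6780²) = 6780 Ω
I = V/|Z| = 56.2/6780 = 8.29 mA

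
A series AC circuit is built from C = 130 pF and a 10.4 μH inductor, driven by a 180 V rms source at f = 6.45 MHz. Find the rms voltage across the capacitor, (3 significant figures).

147 V

ω = 2πf = 4.053e+07 rad/s
X_L = ωL = 421 Ω
X_C = 1/(ωC) = 190 Ω
Net reactance X = X_L − X_C = 232 Ω
Z = j232 Ω
|Z| = √(0² + 232²) = 232 Ω
I = V/|Z| = 777 mA
V_C = I·|Z_C| = 0.777 × 190 = 147 V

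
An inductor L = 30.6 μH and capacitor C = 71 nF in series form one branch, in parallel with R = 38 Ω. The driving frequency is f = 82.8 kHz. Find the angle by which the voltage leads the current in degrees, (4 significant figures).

-73.64°

ω = 2πf = 520200 rad/s
X_L = ωL = 15.92 Ω
X_C = 1/(ωC) = 27.07 Ω
Branch 1: Z₁ = R = 38.00 Ω
Branch 2 (series LC): Z₂ = j(X_L − X_C) = −j11.15 Ω
Parallel: Z = Z₁Z₂/(Z₁+Z₂), |Z| = 10.70 Ω, ∠Z = -73.64°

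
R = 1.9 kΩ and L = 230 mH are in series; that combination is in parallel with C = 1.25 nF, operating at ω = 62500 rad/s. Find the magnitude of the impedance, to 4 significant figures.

75210 Ω

X_L = ωL = 14380 Ω
X_C = 1/(ωC) = 12800 Ω
Branch 1 (R+jX_L): Z₁ = 1900 + j14380 Ω, |Z₁| = 14500 Ω
Branch 2 (−jX_C): Z₂ = −j12800 Ω
Parallel: Z = Z₁Z₂/(Z₁+Z₂), |Z| = 75210 Ω, ∠Z = -47.19°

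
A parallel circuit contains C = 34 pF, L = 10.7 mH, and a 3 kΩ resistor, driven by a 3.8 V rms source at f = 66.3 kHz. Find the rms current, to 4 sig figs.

1.497 mA

ω = 2πf = 416600 rad/s
X_L = ωL = 4457 Ω
X_C = 1/(ωC) = 70600 Ω
Parallel: admittances add. Y = 1/R + 1/(jωL) + jωC
Y = (0.0003333 − j0.0002102) S
|Y| = 0.0003941 S → |Z| = 1/|Y| = 2538 Ω, ∠Z = −∠Y = 32.23°
I = V/|Z| = 3.8/2538 = 1.497 mA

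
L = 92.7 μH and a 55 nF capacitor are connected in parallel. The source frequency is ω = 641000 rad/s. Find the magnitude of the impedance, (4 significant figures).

54.27 Ω

X_L = ωL = 59.42 Ω
X_C = 1/(ωC) = 28.36 Ω
Parallel: admittances add. Y = 1/(jωL) + jωC
Y = (0 + j0.01843) S
|Y| = 0.01843 S → |Z| = 1/|Y| = 54.27 Ω, ∠Z = −∠Y = -90.00°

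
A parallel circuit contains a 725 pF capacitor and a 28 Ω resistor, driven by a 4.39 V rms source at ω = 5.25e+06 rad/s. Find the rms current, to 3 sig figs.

X_C = 1/(ωC) = 263 Ω
Parallel: admittances add. Y = 1/R + jωC
Y = (0.0357 + j0.00381) S
|Y| = 0.0359 S → |Z| = 1/|Y| = 27.8 Ω, ∠Z = −∠Y = -6.08°
I = V/|Z| = 4.39/27.8 = 158 mA

158 mA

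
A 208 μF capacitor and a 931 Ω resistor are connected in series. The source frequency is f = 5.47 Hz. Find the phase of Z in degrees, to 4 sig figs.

-8.545°

ω = 2πf = 34.37 rad/s
X_C = 1/(ωC) = 139.9 Ω
Z = 931.0 − j139.9 Ω
|Z| = √(931.0² + 139.9²) = 941.5 Ω
∠Z = arctan(-139.9/931.0) = -8.545°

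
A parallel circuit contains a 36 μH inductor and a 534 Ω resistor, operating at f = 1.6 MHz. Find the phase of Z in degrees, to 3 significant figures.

ω = 2πf = 1.005e+07 rad/s
X_L = ωL = 362 Ω
Parallel: admittances add. Y = 1/R + 1/(jωL)
Y = (0.00187 − j0.00276) S
|Y| = 0.00334 S → |Z| = 1/|Y| = 300 Ω, ∠Z = −∠Y = 55.9°

55.9°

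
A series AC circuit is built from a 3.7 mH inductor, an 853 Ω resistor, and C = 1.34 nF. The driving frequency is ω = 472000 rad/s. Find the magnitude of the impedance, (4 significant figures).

X_L = ωL = 1746 Ω
X_C = 1/(ωC) = 1581 Ω
Net reactance X = X_L − X_C = 165.3 Ω
Z = 853.0 + j165.3 Ω
|Z| = √(853.0² + 165.3²) = 868.9 Ω

868.9 Ω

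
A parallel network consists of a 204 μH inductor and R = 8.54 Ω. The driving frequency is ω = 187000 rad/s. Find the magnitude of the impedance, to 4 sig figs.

X_L = ωL = 38.15 Ω
Parallel: admittances add. Y = 1/R + 1/(jωL)
Y = (0.1171 − j0.02621) S
|Y| = 0.1200 S → |Z| = 1/|Y| = 8.334 Ω, ∠Z = −∠Y = 12.62°

8.334 Ω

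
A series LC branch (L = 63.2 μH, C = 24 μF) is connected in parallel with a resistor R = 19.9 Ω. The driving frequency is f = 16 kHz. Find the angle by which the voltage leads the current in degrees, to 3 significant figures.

73.4°

ω = 2πf = 100500 rad/s
X_L = ωL = 6.35 Ω
X_C = 1/(ωC) = 0.414 Ω
Branch 1: Z₁ = R = 19.9 Ω
Branch 2 (series LC): Z₂ = j(X_L − X_C) = j5.94 Ω
Parallel: Z = Z₁Z₂/(Z₁+Z₂), |Z| = 5.69 Ω, ∠Z = 73.4°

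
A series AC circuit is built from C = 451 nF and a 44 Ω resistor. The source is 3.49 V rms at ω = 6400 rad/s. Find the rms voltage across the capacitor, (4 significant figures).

X_C = 1/(ωC) = 346.5 Ω
Z = 44.00 − j346.5 Ω
|Z| = √(44.00² + 346.5²) = 349.2 Ω
I = V/|Z| = 9.993 mA
V_C = I·|Z_C| = 0.009993 × 346.5 = 3.462 V

3.462 V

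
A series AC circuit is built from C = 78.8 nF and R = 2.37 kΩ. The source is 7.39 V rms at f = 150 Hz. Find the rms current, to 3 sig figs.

ω = 2πf = 942.5 rad/s
X_C = 1/(ωC) = 13500 Ω
Z = 2370 − j13500 Ω
|Z| = √(2370² + 13500²) = 13700 Ω
I = V/|Z| = 7.39/13700 = 541 μA

541 μA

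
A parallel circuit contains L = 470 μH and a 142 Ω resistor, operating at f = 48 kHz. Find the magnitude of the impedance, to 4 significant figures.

100.3 Ω

ω = 2πf = 301600 rad/s
X_L = ωL = 141.7 Ω
Parallel: admittances add. Y = 1/R + 1/(jωL)
Y = (0.007042 − j0.007055) S
|Y| = 0.009968 S → |Z| = 1/|Y| = 100.3 Ω, ∠Z = −∠Y = 45.05°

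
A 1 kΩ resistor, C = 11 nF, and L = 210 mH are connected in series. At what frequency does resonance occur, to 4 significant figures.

3.311 kHz

ω₀ = 1/√(LC) = 1/√(0.21 × 1.1e-08) = 20810 rad/s
f₀ = ω₀/(2π) = 3.311 kHz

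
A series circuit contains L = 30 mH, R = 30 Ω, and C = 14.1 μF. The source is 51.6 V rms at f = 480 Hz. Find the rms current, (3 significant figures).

ω = 2πf = 3016 rad/s
X_L = ωL = 90.5 Ω
X_C = 1/(ωC) = 23.5 Ω
Net reactance X = X_L − X_C = 67.0 Ω
Z = 30.0 + j67.0 Ω
|Z| = √(30.0² + 67.0²) = 73.4 Ω
I = V/|Z| = 51.6/73.4 = 703 mA

703 mA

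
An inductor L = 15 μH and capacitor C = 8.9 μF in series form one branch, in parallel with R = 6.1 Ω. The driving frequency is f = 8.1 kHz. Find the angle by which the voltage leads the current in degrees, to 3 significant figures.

ω = 2πf = 50890 rad/s
X_L = ωL = 0.763 Ω
X_C = 1/(ωC) = 2.21 Ω
Branch 1: Z₁ = R = 6.10 Ω
Branch 2 (series LC): Z₂ = j(X_L − X_C) = −j1.44 Ω
Parallel: Z = Z₁Z₂/(Z₁+Z₂), |Z| = 1.41 Ω, ∠Z = -76.7°

-76.7°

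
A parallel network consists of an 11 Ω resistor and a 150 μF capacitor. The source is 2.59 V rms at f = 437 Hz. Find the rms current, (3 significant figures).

1.09 A

ω = 2πf = 2746 rad/s
X_C = 1/(ωC) = 2.43 Ω
Parallel: admittances add. Y = 1/R + jωC
Y = (0.0909 + j0.412) S
|Y| = 0.422 S → |Z| = 1/|Y| = 2.37 Ω, ∠Z = −∠Y = -77.6°
I = V/|Z| = 2.59/2.37 = 1.09 A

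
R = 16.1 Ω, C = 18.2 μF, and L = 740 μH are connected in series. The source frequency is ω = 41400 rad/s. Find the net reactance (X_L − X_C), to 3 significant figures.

29.3 Ω

X_L = ωL = 30.6 Ω
X_C = 1/(ωC) = 1.33 Ω
X = 30.6 − 1.33 = 29.3 Ω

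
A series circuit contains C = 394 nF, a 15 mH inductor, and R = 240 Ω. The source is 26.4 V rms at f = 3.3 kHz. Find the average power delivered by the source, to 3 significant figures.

ω = 2πf = 20730 rad/s
X_L = ωL = 311 Ω
X_C = 1/(ωC) = 122 Ω
Net reactance X = X_L − X_C = 189 Ω
Z = 240 + j189 Ω
|Z| = √(240² + 189²) = 305 Ω
∠Z = arctan(189/240) = 38.2°
I = V/|Z| = 86.5 mA
P = VI cos φ = 26.4 × 0.0865 × cos(38.2°) = 1.80 W

1.80 W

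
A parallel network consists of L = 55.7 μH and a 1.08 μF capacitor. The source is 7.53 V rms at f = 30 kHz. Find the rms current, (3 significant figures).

ω = 2πf = 188500 rad/s
X_L = ωL = 10.5 Ω
X_C = 1/(ωC) = 4.91 Ω
Parallel: admittances add. Y = 1/(jωL) + jωC
Y = (0 + j0.108) S
|Y| = 0.108 S → |Z| = 1/|Y| = 9.23 Ω, ∠Z = −∠Y = -90.0°
I = V/|Z| = 7.53/9.23 = 816 mA

816 mA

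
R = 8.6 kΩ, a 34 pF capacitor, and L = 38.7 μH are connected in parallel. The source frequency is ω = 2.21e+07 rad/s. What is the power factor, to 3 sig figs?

X_L = ωL = 855 Ω
X_C = 1/(ωC) = 1330 Ω
Parallel: admittances add. Y = 1/R + 1/(jωL) + jωC
Y = (0.000116 − j0.000418) S
|Y| = 0.000434 S → |Z| = 1/|Y| = 2310 Ω, ∠Z = −∠Y = 74.4°
cos φ = cos(74.4°) = 0.268

0.268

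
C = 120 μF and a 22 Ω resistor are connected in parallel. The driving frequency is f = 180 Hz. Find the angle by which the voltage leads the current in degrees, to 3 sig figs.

-71.5°

ω = 2πf = 1131 rad/s
X_C = 1/(ωC) = 7.37 Ω
Parallel: admittances add. Y = 1/R + jωC
Y = (0.0455 + j0.136) S
|Y| = 0.143 S → |Z| = 1/|Y| = 6.99 Ω, ∠Z = −∠Y = -71.5°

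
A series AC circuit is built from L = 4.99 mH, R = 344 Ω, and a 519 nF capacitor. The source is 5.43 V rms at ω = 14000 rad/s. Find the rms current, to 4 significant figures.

X_L = ωL = 69.86 Ω
X_C = 1/(ωC) = 137.6 Ω
Net reactance X = X_L − X_C = -67.77 Ω
Z = 344.0 − j67.77 Ω
|Z| = √(344.0² + 67.77²) = 350.6 Ω
I = V/|Z| = 5.43/350.6 = 15.49 mA

15.49 mA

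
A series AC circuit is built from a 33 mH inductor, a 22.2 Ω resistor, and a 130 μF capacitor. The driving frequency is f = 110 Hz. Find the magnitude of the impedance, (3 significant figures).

ω = 2πf = 691.2 rad/s
X_L = ωL = 22.8 Ω
X_C = 1/(ωC) = 11.1 Ω
Net reactance X = X_L − X_C = 11.7 Ω
Z = 22.2 + j11.7 Ω
|Z| = √(22.2² + 11.7²) = 25.1 Ω

25.1 Ω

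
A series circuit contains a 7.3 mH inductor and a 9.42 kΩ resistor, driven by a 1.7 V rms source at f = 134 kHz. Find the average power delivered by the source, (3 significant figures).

ω = 2πf = 841900 rad/s
X_L = ωL = 6150 Ω
Z = 9420 + j6150 Ω
|Z| = √(9420² + 6150²) = 11200 Ω
∠Z = arctan(6150/9420) = 33.1°
I = V/|Z| = 151 μA
P = VI cos φ = 1.7 × 0.000151 × cos(33.1°) = 215 μW

215 μW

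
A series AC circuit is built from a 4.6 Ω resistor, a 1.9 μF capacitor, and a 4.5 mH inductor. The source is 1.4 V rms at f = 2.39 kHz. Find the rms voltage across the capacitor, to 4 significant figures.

1.494 V

ω = 2πf = 15020 rad/s
X_L = ωL = 67.58 Ω
X_C = 1/(ωC) = 35.05 Ω
Net reactance X = X_L − X_C = 32.53 Ω
Z = 4.600 + j32.53 Ω
|Z| = √(4.600² + 32.53²) = 32.85 Ω
I = V/|Z| = 42.62 mA
V_C = I·|Z_C| = 0.04262 × 35.05 = 1.494 V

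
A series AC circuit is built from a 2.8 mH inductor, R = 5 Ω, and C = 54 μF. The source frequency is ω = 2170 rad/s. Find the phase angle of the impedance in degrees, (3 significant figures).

X_L = ωL = 6.08 Ω
X_C = 1/(ωC) = 8.53 Ω
Net reactance X = X_L − X_C = -2.46 Ω
Z = 5.00 − j2.46 Ω
|Z| = √(5.00² + 2.46²) = 5.57 Ω
∠Z = arctan(-2.46/5.00) = -26.2°

-26.2°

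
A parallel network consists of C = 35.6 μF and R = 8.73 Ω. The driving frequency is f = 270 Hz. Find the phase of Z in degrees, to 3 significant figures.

ω = 2πf = 1696 rad/s
X_C = 1/(ωC) = 16.6 Ω
Parallel: admittances add. Y = 1/R + jωC
Y = (0.115 + j0.0604) S
|Y| = 0.129 S → |Z| = 1/|Y| = 7.72 Ω, ∠Z = −∠Y = -27.8°

-27.8°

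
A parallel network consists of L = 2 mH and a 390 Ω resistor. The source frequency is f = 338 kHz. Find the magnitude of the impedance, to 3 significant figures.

ω = 2πf = 2.124e+06 rad/s
X_L = ωL = 4250 Ω
Parallel: admittances add. Y = 1/R + 1/(jωL)
Y = (0.00256 − j0.000235) S
|Y| = 0.00257 S → |Z| = 1/|Y| = 388 Ω, ∠Z = −∠Y = 5.25°

388 Ω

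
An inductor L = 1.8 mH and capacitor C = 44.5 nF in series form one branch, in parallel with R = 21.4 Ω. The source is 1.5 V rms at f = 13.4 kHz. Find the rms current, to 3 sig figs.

ω = 2πf = 84190 rad/s
X_L = ωL = 152 Ω
X_C = 1/(ωC) = 267 Ω
Branch 1: Z₁ = R = 21.4 Ω
Branch 2 (series LC): Z₂ = j(X_L − X_C) = −j115 Ω
Parallel: Z = Z₁Z₂/(Z₁+Z₂), |Z| = 21.0 Ω, ∠Z = -10.5°
I = V/|Z| = 1.5/21.0 = 71.3 mA

71.3 mA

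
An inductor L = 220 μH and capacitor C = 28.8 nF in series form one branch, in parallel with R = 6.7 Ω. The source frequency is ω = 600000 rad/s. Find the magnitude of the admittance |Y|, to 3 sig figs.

X_L = ωL = 132 Ω
X_C = 1/(ωC) = 57.9 Ω
Branch 1: Z₁ = R = 6.70 Ω
Branch 2 (series LC): Z₂ = j(X_L − X_C) = j74.1 Ω
Parallel: Z = Z₁Z₂/(Z₁+Z₂), |Z| = 6.67 Ω, ∠Z = 5.16°
|Y| = 1/|Z| = 150 mS

150 mS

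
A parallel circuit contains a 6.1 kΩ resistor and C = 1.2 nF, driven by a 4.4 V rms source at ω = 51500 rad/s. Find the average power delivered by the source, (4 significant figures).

3.174 mW

X_C = 1/(ωC) = 16180 Ω
Parallel: admittances add. Y = 1/R + jωC
Y = (0.0001639 + j6.18e-05) S
|Y| = 0.0001752 S → |Z| = 1/|Y| = 5708 Ω, ∠Z = −∠Y = -20.66°
I = V/|Z| = 770.9 μA
P = VI cos φ = 4.4 × 0.0007709 × cos(-20.66°) = 3.174 mW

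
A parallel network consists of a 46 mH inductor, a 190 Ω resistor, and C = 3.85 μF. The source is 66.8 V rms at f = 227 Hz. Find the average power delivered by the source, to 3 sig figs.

23.5 W

ω = 2πf = 1426 rad/s
X_L = ωL = 65.6 Ω
X_C = 1/(ωC) = 182 Ω
Parallel: admittances add. Y = 1/R + 1/(jωL) + jωC
Y = (0.00526 − j0.00975) S
|Y| = 0.0111 S → |Z| = 1/|Y| = 90.2 Ω, ∠Z = −∠Y = 61.6°
I = V/|Z| = 740 mA
P = VI cos φ = 66.8 × 0.740 × cos(61.6°) = 23.5 W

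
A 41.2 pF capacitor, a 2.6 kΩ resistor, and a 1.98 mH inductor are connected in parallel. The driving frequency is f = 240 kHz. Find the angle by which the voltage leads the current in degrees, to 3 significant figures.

35.3°

ω = 2πf = 1.508e+06 rad/s
X_L = ωL = 2990 Ω
X_C = 1/(ωC) = 16100 Ω
Parallel: admittances add. Y = 1/R + 1/(jωL) + jωC
Y = (0.000385 − j0.000273) S
|Y| = 0.000472 S → |Z| = 1/|Y| = 2120 Ω, ∠Z = −∠Y = 35.3°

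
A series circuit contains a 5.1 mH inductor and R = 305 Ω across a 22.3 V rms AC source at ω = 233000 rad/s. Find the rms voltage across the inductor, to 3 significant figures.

21.6 V

X_L = ωL = 1190 Ω
Z = 305 + j1190 Ω
|Z| = √(305² + 1190²) = 1230 Ω
I = V/|Z| = 18.2 mA
V_L = I·|Z_L| = 0.0182 × 1190 = 21.6 V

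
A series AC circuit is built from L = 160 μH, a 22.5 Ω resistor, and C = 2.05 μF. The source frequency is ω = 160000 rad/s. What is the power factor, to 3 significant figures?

0.706

X_L = ωL = 25.6 Ω
X_C = 1/(ωC) = 3.05 Ω
Net reactance X = X_L − X_C = 22.6 Ω
Z = 22.5 + j22.6 Ω
|Z| = √(22.5² + 22.6²) = 31.9 Ω
∠Z = arctan(22.6/22.5) = 45.1°
cos φ = cos(45.1°) = 0.706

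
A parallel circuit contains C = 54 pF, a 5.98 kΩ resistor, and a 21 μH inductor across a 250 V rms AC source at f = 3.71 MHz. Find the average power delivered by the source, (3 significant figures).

10.5 W

ω = 2πf = 2.331e+07 rad/s
X_L = ωL = 490 Ω
X_C = 1/(ωC) = 794 Ω
Parallel: admittances add. Y = 1/R + 1/(jωL) + jωC
Y = (0.000167 − j0.000784) S
|Y| = 0.000802 S → |Z| = 1/|Y| = 1250 Ω, ∠Z = −∠Y = 78.0°
I = V/|Z| = 200 mA
P = VI cos φ = 250 × 0.200 × cos(78.0°) = 10.5 W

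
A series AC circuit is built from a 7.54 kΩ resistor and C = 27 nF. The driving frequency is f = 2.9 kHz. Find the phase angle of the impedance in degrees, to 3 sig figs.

-15.1°

ω = 2πf = 18220 rad/s
X_C = 1/(ωC) = 2030 Ω
Z = 7540 − j2030 Ω
|Z| = √(7540² + 2030²) = 7810 Ω
∠Z = arctan(-2030/7540) = -15.1°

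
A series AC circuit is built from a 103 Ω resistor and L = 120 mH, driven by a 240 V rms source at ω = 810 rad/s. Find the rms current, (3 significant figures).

X_L = ωL = 97.2 Ω
Z = 103 + j97.2 Ω
|Z| = √(103² + 97.2²) = 142 Ω
I = V/|Z| = 240/142 = 1.69 A

1.69 A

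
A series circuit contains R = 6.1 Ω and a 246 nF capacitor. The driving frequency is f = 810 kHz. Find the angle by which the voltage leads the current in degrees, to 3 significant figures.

ω = 2πf = 5.089e+06 rad/s
X_C = 1/(ωC) = 0.799 Ω
Z = 6.10 − j0.799 Ω
|Z| = √(6.10² + 0.799²) = 6.15 Ω
∠Z = arctan(-0.799/6.10) = -7.46°

-7.46°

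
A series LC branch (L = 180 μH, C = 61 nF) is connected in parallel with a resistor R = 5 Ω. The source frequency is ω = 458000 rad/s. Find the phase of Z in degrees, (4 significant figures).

X_L = ωL = 82.44 Ω
X_C = 1/(ωC) = 35.79 Ω
Branch 1: Z₁ = R = 5.000 Ω
Branch 2 (series LC): Z₂ = j(X_L − X_C) = j46.65 Ω
Parallel: Z = Z₁Z₂/(Z₁+Z₂), |Z| = 4.972 Ω, ∠Z = 6.118°

6.118°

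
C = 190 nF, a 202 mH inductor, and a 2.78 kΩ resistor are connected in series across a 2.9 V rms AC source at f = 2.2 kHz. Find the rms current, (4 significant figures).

788.0 μA

ω = 2πf = 13820 rad/s
X_L = ωL = 2792 Ω
X_C = 1/(ωC) = 380.8 Ω
Net reactance X = X_L − X_C = 2411 Ω
Z = 2780 + j2411 Ω
|Z| = √(2780² + 2411²) = 3680 Ω
I = V/|Z| = 2.9/3680 = 788.0 μA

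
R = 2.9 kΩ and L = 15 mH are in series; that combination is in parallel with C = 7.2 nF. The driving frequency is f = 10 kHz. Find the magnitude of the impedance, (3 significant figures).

ω = 2πf = 62830 rad/s
X_L = ωL = 942 Ω
X_C = 1/(ωC) = 2210 Ω
Branch 1 (R+jX_L): Z₁ = 2900 + j942 Ω, |Z₁| = 3050 Ω
Branch 2 (−jX_C): Z₂ = −j2210 Ω
Parallel: Z = Z₁Z₂/(Z₁+Z₂), |Z| = 2130 Ω, ∠Z = -48.4°

2130 Ω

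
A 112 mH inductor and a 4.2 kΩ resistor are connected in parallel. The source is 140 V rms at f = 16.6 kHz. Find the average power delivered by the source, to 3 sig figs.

ω = 2πf = 104300 rad/s
X_L = ωL = 11700 Ω
Parallel: admittances add. Y = 1/R + 1/(jωL)
Y = (0.000238 − j8.56e-05) S
|Y| = 0.000253 S → |Z| = 1/|Y| = 3950 Ω, ∠Z = −∠Y = 19.8°
I = V/|Z| = 35.4 mA
P = VI cos φ = 140 × 0.0354 × cos(19.8°) = 4.67 W

4.67 W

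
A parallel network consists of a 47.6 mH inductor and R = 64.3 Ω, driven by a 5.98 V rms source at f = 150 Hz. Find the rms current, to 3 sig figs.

163 mA

ω = 2πf = 942.5 rad/s
X_L = ωL = 44.9 Ω
Parallel: admittances add. Y = 1/R + 1/(jωL)
Y = (0.0156 − j0.0223) S
|Y| = 0.0272 S → |Z| = 1/|Y| = 36.8 Ω, ∠Z = −∠Y = 55.1°
I = V/|Z| = 5.98/36.8 = 163 mA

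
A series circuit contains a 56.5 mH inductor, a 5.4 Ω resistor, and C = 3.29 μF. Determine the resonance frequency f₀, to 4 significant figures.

369.1 Hz

ω₀ = 1/√(LC) = 1/√(0.0565 × 3.29e-06) = 2319 rad/s
f₀ = ω₀/(2π) = 369.1 Hz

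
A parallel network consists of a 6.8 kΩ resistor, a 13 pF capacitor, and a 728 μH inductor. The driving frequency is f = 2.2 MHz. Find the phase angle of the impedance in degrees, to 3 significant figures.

-28.6°

ω = 2πf = 1.382e+07 rad/s
X_L = ωL = 10100 Ω
X_C = 1/(ωC) = 5560 Ω
Parallel: admittances add. Y = 1/R + 1/(jωL) + jωC
Y = (0.000147 + j8.03e-05) S
|Y| = 0.000168 S → |Z| = 1/|Y| = 5970 Ω, ∠Z = −∠Y = -28.6°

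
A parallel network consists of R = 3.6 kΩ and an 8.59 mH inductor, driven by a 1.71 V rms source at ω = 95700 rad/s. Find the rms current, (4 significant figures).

X_L = ωL = 822.1 Ω
Parallel: admittances add. Y = 1/R + 1/(jωL)
Y = (0.0002778 − j0.001216) S
|Y| = 0.001248 S → |Z| = 1/|Y| = 801.4 Ω, ∠Z = −∠Y = 77.14°
I = V/|Z| = 1.71/801.4 = 2.134 mA

2.134 mA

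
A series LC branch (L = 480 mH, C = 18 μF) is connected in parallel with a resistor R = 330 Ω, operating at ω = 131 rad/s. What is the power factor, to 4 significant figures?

0.7383

X_L = ωL = 62.88 Ω
X_C = 1/(ωC) = 424.1 Ω
Branch 1: Z₁ = R = 330.0 Ω
Branch 2 (series LC): Z₂ = j(X_L − X_C) = −j361.2 Ω
Parallel: Z = Z₁Z₂/(Z₁+Z₂), |Z| = 243.6 Ω, ∠Z = -42.41°
cos φ = cos(-42.41°) = 0.7383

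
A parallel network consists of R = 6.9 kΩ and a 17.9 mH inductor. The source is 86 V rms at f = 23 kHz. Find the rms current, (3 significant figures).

ω = 2πf = 144500 rad/s
X_L = ωL = 2590 Ω
Parallel: admittances add. Y = 1/R + 1/(jωL)
Y = (0.000145 − j0.000387) S
|Y| = 0.000413 S → |Z| = 1/|Y| = 2420 Ω, ∠Z = −∠Y = 69.4°
I = V/|Z| = 86/2420 = 35.5 mA

35.5 mA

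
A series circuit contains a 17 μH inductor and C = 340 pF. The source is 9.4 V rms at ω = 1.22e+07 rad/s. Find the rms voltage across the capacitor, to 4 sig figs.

X_L = ωL = 207.4 Ω
X_C = 1/(ωC) = 241.1 Ω
Net reactance X = X_L − X_C = -33.68 Ω
Z = − j33.68 Ω
|Z| = √(0² + 33.68²) = 33.68 Ω
I = V/|Z| = 279.1 mA
V_C = I·|Z_C| = 0.2791 × 241.1 = 67.28 V

67.28 V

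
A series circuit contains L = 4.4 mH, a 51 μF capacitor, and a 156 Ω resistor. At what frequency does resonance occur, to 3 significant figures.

336 Hz

ω₀ = 1/√(LC) = 1/√(0.0044 × 5.1e-05) = 2111 rad/s
f₀ = ω₀/(2π) = 336 Hz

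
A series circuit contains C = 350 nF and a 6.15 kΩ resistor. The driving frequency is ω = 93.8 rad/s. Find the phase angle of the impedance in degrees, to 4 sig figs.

X_C = 1/(ωC) = 30460 Ω
Z = 6150 − j30460 Ω
|Z| = √(6150² + 30460²) = 31070 Ω
∠Z = arctan(-30460/6150) = -78.59°

-78.59°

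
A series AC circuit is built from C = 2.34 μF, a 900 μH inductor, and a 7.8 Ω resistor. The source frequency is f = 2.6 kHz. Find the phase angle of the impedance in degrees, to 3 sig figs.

ω = 2πf = 16340 rad/s
X_L = ωL = 14.7 Ω
X_C = 1/(ωC) = 26.2 Ω
Net reactance X = X_L − X_C = -11.5 Ω
Z = 7.80 − j11.5 Ω
|Z| = √(7.80² + 11.5²) = 13.9 Ω
∠Z = arctan(-11.5/7.80) = -55.8°

-55.8°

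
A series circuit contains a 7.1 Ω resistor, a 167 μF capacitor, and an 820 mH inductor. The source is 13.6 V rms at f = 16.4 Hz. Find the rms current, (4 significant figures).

497.7 mA

ω = 2πf = 103.0 rad/s
X_L = ωL = 84.50 Ω
X_C = 1/(ωC) = 58.11 Ω
Net reactance X = X_L − X_C = 26.39 Ω
Z = 7.100 + j26.39 Ω
|Z| = √(7.100² + 26.39²) = 27.32 Ω
I = V/|Z| = 13.6/27.32 = 497.7 mA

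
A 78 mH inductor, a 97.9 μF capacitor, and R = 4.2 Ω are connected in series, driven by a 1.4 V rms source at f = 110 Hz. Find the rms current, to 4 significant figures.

ω = 2πf = 691.2 rad/s
X_L = ωL = 53.91 Ω
X_C = 1/(ωC) = 14.78 Ω
Net reactance X = X_L − X_C = 39.13 Ω
Z = 4.200 + j39.13 Ω
|Z| = √(4.200² + 39.13²) = 39.36 Ω
I = V/|Z| = 1.4/39.36 = 35.57 mA

35.57 mA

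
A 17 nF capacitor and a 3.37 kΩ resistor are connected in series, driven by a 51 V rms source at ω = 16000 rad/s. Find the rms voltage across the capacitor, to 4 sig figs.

X_C = 1/(ωC) = 3676 Ω
Z = 3370 − j3676 Ω
|Z| = √(3370² + 3676²) = 4987 Ω
I = V/|Z| = 10.23 mA
V_C = I·|Z_C| = 0.01023 × 3676 = 37.60 V

37.60 V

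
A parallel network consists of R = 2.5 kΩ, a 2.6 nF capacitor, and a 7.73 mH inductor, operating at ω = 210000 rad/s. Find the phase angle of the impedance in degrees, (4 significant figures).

X_L = ωL = 1623 Ω
X_C = 1/(ωC) = 1832 Ω
Parallel: admittances add. Y = 1/R + 1/(jωL) + jωC
Y = (0.0004000 − j7.003e-05) S
|Y| = 0.0004061 S → |Z| = 1/|Y| = 2463 Ω, ∠Z = −∠Y = 9.930°

9.930°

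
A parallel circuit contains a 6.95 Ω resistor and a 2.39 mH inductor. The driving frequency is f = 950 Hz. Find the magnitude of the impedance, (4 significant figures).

6.248 Ω

ω = 2πf = 5969 rad/s
X_L = ωL = 14.27 Ω
Parallel: admittances add. Y = 1/R + 1/(jωL)
Y = (0.1439 − j0.07010) S
|Y| = 0.1601 S → |Z| = 1/|Y| = 6.248 Ω, ∠Z = −∠Y = 25.97°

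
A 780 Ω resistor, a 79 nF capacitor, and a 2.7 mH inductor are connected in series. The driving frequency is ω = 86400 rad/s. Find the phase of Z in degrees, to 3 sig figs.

6.35°

X_L = ωL = 233 Ω
X_C = 1/(ωC) = 147 Ω
Net reactance X = X_L − X_C = 86.8 Ω
Z = 780 + j86.8 Ω
|Z| = √(780² + 86.8²) = 785 Ω
∠Z = arctan(86.8/780) = 6.35°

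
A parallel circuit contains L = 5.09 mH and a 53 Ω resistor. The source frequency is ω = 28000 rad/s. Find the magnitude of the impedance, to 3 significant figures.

49.7 Ω

X_L = ωL = 143 Ω
Parallel: admittances add. Y = 1/R + 1/(jωL)
Y = (0.0189 − j0.00702) S
|Y| = 0.0201 S → |Z| = 1/|Y| = 49.7 Ω, ∠Z = −∠Y = 20.4°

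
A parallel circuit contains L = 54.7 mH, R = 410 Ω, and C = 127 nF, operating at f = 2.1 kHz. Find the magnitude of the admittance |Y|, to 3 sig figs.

ω = 2πf = 13190 rad/s
X_L = ωL = 722 Ω
X_C = 1/(ωC) = 597 Ω
Parallel: admittances add. Y = 1/R + 1/(jωL) + jωC
Y = (0.00244 + j0.000290) S
|Y| = 0.00246 S → |Z| = 1/|Y| = 407 Ω, ∠Z = −∠Y = -6.79°

2.46 mS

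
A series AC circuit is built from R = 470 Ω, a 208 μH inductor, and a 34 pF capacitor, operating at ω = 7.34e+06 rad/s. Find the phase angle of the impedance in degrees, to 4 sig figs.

X_L = ωL = 1527 Ω
X_C = 1/(ωC) = 4007 Ω
Net reactance X = X_L − X_C = -2480 Ω
Z = 470.0 − j2480 Ω
|Z| = √(470.0² + 2480²) = 2524 Ω
∠Z = arctan(-2480/470.0) = -79.27°

-79.27°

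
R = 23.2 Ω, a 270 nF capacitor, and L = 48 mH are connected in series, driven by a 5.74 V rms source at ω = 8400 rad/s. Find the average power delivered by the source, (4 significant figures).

389.8 mW

X_L = ωL = 403.2 Ω
X_C = 1/(ωC) = 440.9 Ω
Net reactance X = X_L − X_C = -37.72 Ω
Z = 23.20 − j37.72 Ω
|Z| = √(23.20² + 37.72²) = 44.28 Ω
∠Z = arctan(-37.72/23.20) = -58.40°
I = V/|Z| = 129.6 mA
P = VI cos φ = 5.74 × 0.1296 × cos(-58.40°) = 389.8 mW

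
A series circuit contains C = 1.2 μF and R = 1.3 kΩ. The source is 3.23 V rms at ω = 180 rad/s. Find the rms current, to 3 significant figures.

672 μA

X_C = 1/(ωC) = 4630 Ω
Z = 1300 − j4630 Ω
|Z| = √(1300² + 4630²) = 4810 Ω
I = V/|Z| = 3.23/4810 = 672 μA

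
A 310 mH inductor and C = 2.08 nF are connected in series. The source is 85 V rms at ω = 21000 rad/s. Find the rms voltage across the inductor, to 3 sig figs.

33.8 V

X_L = ωL = 6510 Ω
X_C = 1/(ωC) = 22900 Ω
Net reactance X = X_L − X_C = -16400 Ω
Z = − j16400 Ω
|Z| = √(0² + 16400²) = 16400 Ω
I = V/|Z| = 5.19 mA
V_L = I·|Z_L| = 0.00519 × 6510 = 33.8 V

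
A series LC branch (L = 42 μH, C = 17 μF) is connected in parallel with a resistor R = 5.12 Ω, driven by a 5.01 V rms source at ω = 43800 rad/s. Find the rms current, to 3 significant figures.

10.1 A

X_L = ωL = 1.84 Ω
X_C = 1/(ωC) = 1.34 Ω
Branch 1: Z₁ = R = 5.12 Ω
Branch 2 (series LC): Z₂ = j(X_L − X_C) = j0.497 Ω
Parallel: Z = Z₁Z₂/(Z₁+Z₂), |Z| = 0.494 Ω, ∠Z = 84.5°
I = V/|Z| = 5.01/0.494 = 10.1 A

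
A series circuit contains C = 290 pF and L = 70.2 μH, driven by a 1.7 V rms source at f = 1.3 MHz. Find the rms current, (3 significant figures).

11.2 mA

ω = 2πf = 8.168e+06 rad/s
X_L = ωL = 573 Ω
X_C = 1/(ωC) = 422 Ω
Net reactance X = X_L − X_C = 151 Ω
Z = j151 Ω
|Z| = √(0² + 151²) = 151 Ω
I = V/|Z| = 1.7/151 = 11.2 mA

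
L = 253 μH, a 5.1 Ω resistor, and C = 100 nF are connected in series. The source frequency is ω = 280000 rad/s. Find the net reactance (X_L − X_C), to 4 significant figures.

35.13 Ω

X_L = ωL = 70.84 Ω
X_C = 1/(ωC) = 35.71 Ω
X = 70.84 − 35.71 = 35.13 Ω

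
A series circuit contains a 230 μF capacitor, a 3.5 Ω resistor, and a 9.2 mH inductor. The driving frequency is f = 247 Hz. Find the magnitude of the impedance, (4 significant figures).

ω = 2πf = 1552 rad/s
X_L = ωL = 14.28 Ω
X_C = 1/(ωC) = 2.802 Ω
Net reactance X = X_L − X_C = 11.48 Ω
Z = 3.500 + j11.48 Ω
|Z| = √(3.500² + 11.48²) = 12.00 Ω

12.00 Ω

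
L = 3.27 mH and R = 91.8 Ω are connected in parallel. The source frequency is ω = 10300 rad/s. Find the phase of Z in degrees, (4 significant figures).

69.85°

X_L = ωL = 33.68 Ω
Parallel: admittances add. Y = 1/R + 1/(jωL)
Y = (0.01089 − j0.02969) S
|Y| = 0.03163 S → |Z| = 1/|Y| = 31.62 Ω, ∠Z = −∠Y = 69.85°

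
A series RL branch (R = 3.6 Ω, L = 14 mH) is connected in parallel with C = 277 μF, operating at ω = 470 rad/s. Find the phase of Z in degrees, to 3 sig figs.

X_L = ωL = 6.58 Ω
X_C = 1/(ωC) = 7.68 Ω
Branch 1 (R+jX_L): Z₁ = 3.60 + j6.58 Ω, |Z₁| = 7.50 Ω
Branch 2 (−jX_C): Z₂ = −j7.68 Ω
Parallel: Z = Z₁Z₂/(Z₁+Z₂), |Z| = 15.3 Ω, ∠Z = -11.7°

-11.7°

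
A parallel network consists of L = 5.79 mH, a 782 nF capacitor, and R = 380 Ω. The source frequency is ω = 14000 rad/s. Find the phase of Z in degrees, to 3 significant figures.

X_L = ωL = 81.1 Ω
X_C = 1/(ωC) = 91.3 Ω
Parallel: admittances add. Y = 1/R + 1/(jωL) + jωC
Y = (0.00263 − j0.00139) S
|Y| = 0.00298 S → |Z| = 1/|Y| = 336 Ω, ∠Z = −∠Y = 27.8°

27.8°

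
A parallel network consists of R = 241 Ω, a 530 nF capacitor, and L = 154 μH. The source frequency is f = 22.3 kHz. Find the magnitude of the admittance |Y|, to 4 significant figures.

28.22 mS

ω = 2πf = 140100 rad/s
X_L = ωL = 21.58 Ω
X_C = 1/(ωC) = 13.47 Ω
Parallel: admittances add. Y = 1/R + 1/(jωL) + jωC
Y = (0.004149 + j0.02792) S
|Y| = 0.02822 S → |Z| = 1/|Y| = 35.43 Ω, ∠Z = −∠Y = -81.55°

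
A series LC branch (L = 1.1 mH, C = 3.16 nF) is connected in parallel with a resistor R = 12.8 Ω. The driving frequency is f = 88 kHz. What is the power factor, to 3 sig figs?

0.942

ω = 2πf = 552900 rad/s
X_L = ωL = 608 Ω
X_C = 1/(ωC) = 572 Ω
Branch 1: Z₁ = R = 12.8 Ω
Branch 2 (series LC): Z₂ = j(X_L − X_C) = j35.9 Ω
Parallel: Z = Z₁Z₂/(Z₁+Z₂), |Z| = 12.1 Ω, ∠Z = 19.6°
cos φ = cos(19.6°) = 0.942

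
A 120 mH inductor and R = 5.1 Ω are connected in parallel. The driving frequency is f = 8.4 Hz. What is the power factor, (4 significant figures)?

0.7789

ω = 2πf = 52.78 rad/s
X_L = ωL = 6.333 Ω
Parallel: admittances add. Y = 1/R + 1/(jωL)
Y = (0.1961 − j0.1579) S
|Y| = 0.2517 S → |Z| = 1/|Y| = 3.972 Ω, ∠Z = −∠Y = 38.84°
cos φ = cos(38.84°) = 0.7789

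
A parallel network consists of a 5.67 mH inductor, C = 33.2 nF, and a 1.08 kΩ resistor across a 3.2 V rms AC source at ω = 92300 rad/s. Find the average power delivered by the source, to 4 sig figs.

X_L = ωL = 523.3 Ω
X_C = 1/(ωC) = 326.3 Ω
Parallel: admittances add. Y = 1/R + 1/(jωL) + jωC
Y = (0.0009259 + j0.001154) S
|Y| = 0.001479 S → |Z| = 1/|Y| = 676.0 Ω, ∠Z = −∠Y = -51.25°
I = V/|Z| = 4.733 mA
P = VI cos φ = 3.2 × 0.004733 × cos(-51.25°) = 9.481 mW

9.481 mW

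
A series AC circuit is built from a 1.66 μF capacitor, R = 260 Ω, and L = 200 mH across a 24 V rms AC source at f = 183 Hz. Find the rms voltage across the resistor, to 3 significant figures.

15.9 V

ω = 2πf = 1150 rad/s
X_L = ωL = 230 Ω
X_C = 1/(ωC) = 524 Ω
Net reactance X = X_L − X_C = -294 Ω
Z = 260 − j294 Ω
|Z| = √(260² + 294²) = 392 Ω
I = V/|Z| = 61.2 mA
V_R = I·|Z_R| = 0.0612 × 260 = 15.9 V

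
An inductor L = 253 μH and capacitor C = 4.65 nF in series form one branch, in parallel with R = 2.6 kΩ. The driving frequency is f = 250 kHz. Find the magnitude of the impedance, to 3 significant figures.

259 Ω

ω = 2πf = 1.571e+06 rad/s
X_L = ωL = 397 Ω
X_C = 1/(ωC) = 137 Ω
Branch 1: Z₁ = R = 2600 Ω
Branch 2 (series LC): Z₂ = j(X_L − X_C) = j261 Ω
Parallel: Z = Z₁Z₂/(Z₁+Z₂), |Z| = 259 Ω, ∠Z = 84.3°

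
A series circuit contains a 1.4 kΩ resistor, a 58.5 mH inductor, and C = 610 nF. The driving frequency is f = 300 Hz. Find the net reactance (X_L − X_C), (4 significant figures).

-759.4 Ω

ω = 2πf = 1885 rad/s
X_L = ωL = 110.3 Ω
X_C = 1/(ωC) = 869.7 Ω
X = 110.3 − 869.7 = -759.4 Ω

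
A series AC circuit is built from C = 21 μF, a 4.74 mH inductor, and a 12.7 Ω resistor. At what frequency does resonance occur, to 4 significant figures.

ω₀ = 1/√(LC) = 1/√(0.00474 × 2.1e-05) = 3170 rad/s
f₀ = ω₀/(2π) = 504.5 Hz

504.5 Hz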